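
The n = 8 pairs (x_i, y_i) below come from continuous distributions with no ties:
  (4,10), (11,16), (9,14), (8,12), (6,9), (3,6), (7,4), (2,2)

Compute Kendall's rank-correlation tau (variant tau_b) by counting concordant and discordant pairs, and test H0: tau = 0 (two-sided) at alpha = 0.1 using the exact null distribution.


Step 1: Enumerate the 28 unordered pairs (i,j) with i<j and classify each by sign(x_j-x_i) * sign(y_j-y_i).
  (1,2):dx=+7,dy=+6->C; (1,3):dx=+5,dy=+4->C; (1,4):dx=+4,dy=+2->C; (1,5):dx=+2,dy=-1->D
  (1,6):dx=-1,dy=-4->C; (1,7):dx=+3,dy=-6->D; (1,8):dx=-2,dy=-8->C; (2,3):dx=-2,dy=-2->C
  (2,4):dx=-3,dy=-4->C; (2,5):dx=-5,dy=-7->C; (2,6):dx=-8,dy=-10->C; (2,7):dx=-4,dy=-12->C
  (2,8):dx=-9,dy=-14->C; (3,4):dx=-1,dy=-2->C; (3,5):dx=-3,dy=-5->C; (3,6):dx=-6,dy=-8->C
  (3,7):dx=-2,dy=-10->C; (3,8):dx=-7,dy=-12->C; (4,5):dx=-2,dy=-3->C; (4,6):dx=-5,dy=-6->C
  (4,7):dx=-1,dy=-8->C; (4,8):dx=-6,dy=-10->C; (5,6):dx=-3,dy=-3->C; (5,7):dx=+1,dy=-5->D
  (5,8):dx=-4,dy=-7->C; (6,7):dx=+4,dy=-2->D; (6,8):dx=-1,dy=-4->C; (7,8):dx=-5,dy=-2->C
Step 2: C = 24, D = 4, total pairs = 28.
Step 3: tau = (C - D)/(n(n-1)/2) = (24 - 4)/28 = 0.714286.
Step 4: Exact two-sided p-value (enumerate n! = 40320 permutations of y under H0): p = 0.014137.
Step 5: alpha = 0.1. reject H0.

tau_b = 0.7143 (C=24, D=4), p = 0.014137, reject H0.


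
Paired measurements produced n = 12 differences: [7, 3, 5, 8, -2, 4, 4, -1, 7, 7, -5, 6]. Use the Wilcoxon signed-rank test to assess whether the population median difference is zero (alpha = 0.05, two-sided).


Step 1: Drop any zero differences (none here) and take |d_i|.
|d| = [7, 3, 5, 8, 2, 4, 4, 1, 7, 7, 5, 6]
Step 2: Midrank |d_i| (ties get averaged ranks).
ranks: |7|->10, |3|->3, |5|->6.5, |8|->12, |2|->2, |4|->4.5, |4|->4.5, |1|->1, |7|->10, |7|->10, |5|->6.5, |6|->8
Step 3: Attach original signs; sum ranks with positive sign and with negative sign.
W+ = 10 + 3 + 6.5 + 12 + 4.5 + 4.5 + 10 + 10 + 8 = 68.5
W- = 2 + 1 + 6.5 = 9.5
(Check: W+ + W- = 78 should equal n(n+1)/2 = 78.)
Step 4: Test statistic W = min(W+, W-) = 9.5.
Step 5: Ties in |d|, so use the tie-corrected normal approximation.
        E[W] = n(n+1)/4 = 12*13/4 = 39.
        Tie groups: |d|=4 (t=2), |d|=5 (t=2), |d|=7 (t=3); sum(t^3 - t) = 36.
        Var[W] = n(n+1)(2n+1)/24 - sum(t^3-t)/48 = 3900/24 - 36/48 = 161.75.
        z = (W - E[W]) / sqrt(Var[W]) = (9.5 - 39) / 12.7181 = -2.3195.
        Two-sided p = 2*Phi(z) = 0.020366.
Step 6: alpha = 0.05. reject H0.

W+ = 68.5, W- = 9.5, W = min = 9.5, p = 0.020366, reject H0.


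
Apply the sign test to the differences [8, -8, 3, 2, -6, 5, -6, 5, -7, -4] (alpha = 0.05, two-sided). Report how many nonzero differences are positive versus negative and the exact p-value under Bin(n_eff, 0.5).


Step 1: Discard zero differences. Original n = 10; n_eff = number of nonzero differences = 10.
Nonzero differences (with sign): +8, -8, +3, +2, -6, +5, -6, +5, -7, -4
Step 2: Count signs: positive = 5, negative = 5.
Step 3: Under H0: P(positive) = 0.5, so the number of positives S ~ Bin(10, 0.5).
Step 4: Two-sided exact p-value = sum of Bin(10,0.5) probabilities at or below the observed probability = 1.000000.
Step 5: alpha = 0.05. fail to reject H0.

n_eff = 10, pos = 5, neg = 5, p = 1.000000, fail to reject H0.


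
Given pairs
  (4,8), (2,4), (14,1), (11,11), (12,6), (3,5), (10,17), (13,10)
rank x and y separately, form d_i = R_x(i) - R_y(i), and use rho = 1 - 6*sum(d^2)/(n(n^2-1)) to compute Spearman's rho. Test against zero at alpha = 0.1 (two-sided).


Step 1: Rank x and y separately (midranks; no ties here).
rank(x): 4->3, 2->1, 14->8, 11->5, 12->6, 3->2, 10->4, 13->7
rank(y): 8->5, 4->2, 1->1, 11->7, 6->4, 5->3, 17->8, 10->6
Step 2: d_i = R_x(i) - R_y(i); compute d_i^2.
  (3-5)^2=4, (1-2)^2=1, (8-1)^2=49, (5-7)^2=4, (6-4)^2=4, (2-3)^2=1, (4-8)^2=16, (7-6)^2=1
sum(d^2) = 80.
Step 3: rho = 1 - 6*80 / (8*(8^2 - 1)) = 1 - 480/504 = 0.047619.
Step 4: Under H0, t = rho * sqrt((n-2)/(1-rho^2)) = 0.1168 ~ t(6).
Step 5: Two-sided p-value from the t-distribution with 6 df = 0.910849.
Step 6: alpha = 0.1. fail to reject H0.

rho = 0.0476, p = 0.910849, fail to reject H0 at alpha = 0.1.


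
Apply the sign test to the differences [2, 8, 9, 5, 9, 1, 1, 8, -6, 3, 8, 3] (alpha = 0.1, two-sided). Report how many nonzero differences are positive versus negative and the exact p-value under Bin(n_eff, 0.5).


Step 1: Discard zero differences. Original n = 12; n_eff = number of nonzero differences = 12.
Nonzero differences (with sign): +2, +8, +9, +5, +9, +1, +1, +8, -6, +3, +8, +3
Step 2: Count signs: positive = 11, negative = 1.
Step 3: Under H0: P(positive) = 0.5, so the number of positives S ~ Bin(12, 0.5).
Step 4: Two-sided exact p-value = sum of Bin(12,0.5) probabilities at or below the observed probability = 0.006348.
Step 5: alpha = 0.1. reject H0.

n_eff = 12, pos = 11, neg = 1, p = 0.006348, reject H0.


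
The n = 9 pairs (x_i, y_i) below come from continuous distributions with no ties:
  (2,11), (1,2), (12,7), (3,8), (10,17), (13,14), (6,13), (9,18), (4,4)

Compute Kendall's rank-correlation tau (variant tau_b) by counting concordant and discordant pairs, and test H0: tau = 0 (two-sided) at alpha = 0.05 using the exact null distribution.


Step 1: Enumerate the 36 unordered pairs (i,j) with i<j and classify each by sign(x_j-x_i) * sign(y_j-y_i).
  (1,2):dx=-1,dy=-9->C; (1,3):dx=+10,dy=-4->D; (1,4):dx=+1,dy=-3->D; (1,5):dx=+8,dy=+6->C
  (1,6):dx=+11,dy=+3->C; (1,7):dx=+4,dy=+2->C; (1,8):dx=+7,dy=+7->C; (1,9):dx=+2,dy=-7->D
  (2,3):dx=+11,dy=+5->C; (2,4):dx=+2,dy=+6->C; (2,5):dx=+9,dy=+15->C; (2,6):dx=+12,dy=+12->C
  (2,7):dx=+5,dy=+11->C; (2,8):dx=+8,dy=+16->C; (2,9):dx=+3,dy=+2->C; (3,4):dx=-9,dy=+1->D
  (3,5):dx=-2,dy=+10->D; (3,6):dx=+1,dy=+7->C; (3,7):dx=-6,dy=+6->D; (3,8):dx=-3,dy=+11->D
  (3,9):dx=-8,dy=-3->C; (4,5):dx=+7,dy=+9->C; (4,6):dx=+10,dy=+6->C; (4,7):dx=+3,dy=+5->C
  (4,8):dx=+6,dy=+10->C; (4,9):dx=+1,dy=-4->D; (5,6):dx=+3,dy=-3->D; (5,7):dx=-4,dy=-4->C
  (5,8):dx=-1,dy=+1->D; (5,9):dx=-6,dy=-13->C; (6,7):dx=-7,dy=-1->C; (6,8):dx=-4,dy=+4->D
  (6,9):dx=-9,dy=-10->C; (7,8):dx=+3,dy=+5->C; (7,9):dx=-2,dy=-9->C; (8,9):dx=-5,dy=-14->C
Step 2: C = 25, D = 11, total pairs = 36.
Step 3: tau = (C - D)/(n(n-1)/2) = (25 - 11)/36 = 0.388889.
Step 4: Exact two-sided p-value (enumerate n! = 362880 permutations of y under H0): p = 0.180181.
Step 5: alpha = 0.05. fail to reject H0.

tau_b = 0.3889 (C=25, D=11), p = 0.180181, fail to reject H0.


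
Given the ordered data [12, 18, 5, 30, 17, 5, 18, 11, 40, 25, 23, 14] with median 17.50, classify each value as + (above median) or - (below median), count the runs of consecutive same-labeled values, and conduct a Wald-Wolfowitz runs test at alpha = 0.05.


Step 1: Compute median = 17.50; label A = above, B = below.
Labels in order: BABABBABAAAB  (n_A = 6, n_B = 6)
Step 2: Count runs R = 9.
Step 3: Under H0 (random ordering), E[R] = 2*n_A*n_B/(n_A+n_B) + 1 = 2*6*6/12 + 1 = 7.0000.
        Var[R] = 2*n_A*n_B*(2*n_A*n_B - n_A - n_B) / ((n_A+n_B)^2 * (n_A+n_B-1)) = 4320/1584 = 2.7273.
        SD[R] = 1.6514.
Step 4: Continuity-corrected z = (R - 0.5 - E[R]) / SD[R] = (9 - 0.5 - 7.0000) / 1.6514 = 0.9083.
Step 5: Two-sided p-value via normal approximation = 2*(1 - Phi(|z|)) = 0.363722.
Step 6: alpha = 0.05. fail to reject H0.

R = 9, z = 0.9083, p = 0.363722, fail to reject H0.


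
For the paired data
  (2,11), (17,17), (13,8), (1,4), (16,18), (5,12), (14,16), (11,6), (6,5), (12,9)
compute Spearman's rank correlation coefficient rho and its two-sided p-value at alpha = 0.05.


Step 1: Rank x and y separately (midranks; no ties here).
rank(x): 2->2, 17->10, 13->7, 1->1, 16->9, 5->3, 14->8, 11->5, 6->4, 12->6
rank(y): 11->6, 17->9, 8->4, 4->1, 18->10, 12->7, 16->8, 6->3, 5->2, 9->5
Step 2: d_i = R_x(i) - R_y(i); compute d_i^2.
  (2-6)^2=16, (10-9)^2=1, (7-4)^2=9, (1-1)^2=0, (9-10)^2=1, (3-7)^2=16, (8-8)^2=0, (5-3)^2=4, (4-2)^2=4, (6-5)^2=1
sum(d^2) = 52.
Step 3: rho = 1 - 6*52 / (10*(10^2 - 1)) = 1 - 312/990 = 0.684848.
Step 4: Under H0, t = rho * sqrt((n-2)/(1-rho^2)) = 2.6583 ~ t(8).
Step 5: Two-sided p-value from the t-distribution with 8 df = 0.028883.
Step 6: alpha = 0.05. reject H0.

rho = 0.6848, p = 0.028883, reject H0 at alpha = 0.05.


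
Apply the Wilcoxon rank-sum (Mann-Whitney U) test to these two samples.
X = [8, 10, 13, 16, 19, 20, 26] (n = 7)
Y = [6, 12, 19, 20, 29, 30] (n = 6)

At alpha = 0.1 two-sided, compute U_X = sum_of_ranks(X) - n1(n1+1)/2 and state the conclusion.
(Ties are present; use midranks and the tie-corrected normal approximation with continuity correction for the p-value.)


Step 1: Combine and sort all 13 observations; assign midranks.
sorted (value, group): (6,Y), (8,X), (10,X), (12,Y), (13,X), (16,X), (19,X), (19,Y), (20,X), (20,Y), (26,X), (29,Y), (30,Y)
ranks: 6->1, 8->2, 10->3, 12->4, 13->5, 16->6, 19->7.5, 19->7.5, 20->9.5, 20->9.5, 26->11, 29->12, 30->13
Step 2: Rank sum for X: R1 = 2 + 3 + 5 + 6 + 7.5 + 9.5 + 11 = 44.
Step 3: U_X = R1 - n1(n1+1)/2 = 44 - 7*8/2 = 44 - 28 = 16.
       U_Y = n1*n2 - U_X = 42 - 16 = 26.
Step 4: Ties are present, so use the tie-corrected normal approximation (with continuity correction) for the p-value.
Step 5: p-value = 0.519167; compare to alpha = 0.1. fail to reject H0.

U_X = 16, p = 0.519167, fail to reject H0 at alpha = 0.1.


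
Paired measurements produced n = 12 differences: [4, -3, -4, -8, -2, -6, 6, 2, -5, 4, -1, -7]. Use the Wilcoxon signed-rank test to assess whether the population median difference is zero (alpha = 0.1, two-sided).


Step 1: Drop any zero differences (none here) and take |d_i|.
|d| = [4, 3, 4, 8, 2, 6, 6, 2, 5, 4, 1, 7]
Step 2: Midrank |d_i| (ties get averaged ranks).
ranks: |4|->6, |3|->4, |4|->6, |8|->12, |2|->2.5, |6|->9.5, |6|->9.5, |2|->2.5, |5|->8, |4|->6, |1|->1, |7|->11
Step 3: Attach original signs; sum ranks with positive sign and with negative sign.
W+ = 6 + 9.5 + 2.5 + 6 = 24
W- = 4 + 6 + 12 + 2.5 + 9.5 + 8 + 1 + 11 = 54
(Check: W+ + W- = 78 should equal n(n+1)/2 = 78.)
Step 4: Test statistic W = min(W+, W-) = 24.
Step 5: Ties in |d|, so use the tie-corrected normal approximation.
        E[W] = n(n+1)/4 = 12*13/4 = 39.
        Tie groups: |d|=2 (t=2), |d|=4 (t=3), |d|=6 (t=2); sum(t^3 - t) = 36.
        Var[W] = n(n+1)(2n+1)/24 - sum(t^3-t)/48 = 3900/24 - 36/48 = 161.75.
        z = (W - E[W]) / sqrt(Var[W]) = (24 - 39) / 12.7181 = -1.1794.
        Two-sided p = 2*Phi(z) = 0.238230.
Step 6: alpha = 0.1. fail to reject H0.

W+ = 24, W- = 54, W = min = 24, p = 0.238230, fail to reject H0.


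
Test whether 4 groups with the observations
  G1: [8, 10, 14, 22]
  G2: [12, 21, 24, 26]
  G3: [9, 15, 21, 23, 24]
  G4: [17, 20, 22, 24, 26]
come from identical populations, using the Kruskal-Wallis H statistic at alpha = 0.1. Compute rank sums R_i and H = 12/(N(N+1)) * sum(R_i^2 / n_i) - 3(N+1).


Step 1: Combine all N = 18 observations and assign midranks.
sorted (value, group, rank): (8,G1,1), (9,G3,2), (10,G1,3), (12,G2,4), (14,G1,5), (15,G3,6), (17,G4,7), (20,G4,8), (21,G2,9.5), (21,G3,9.5), (22,G1,11.5), (22,G4,11.5), (23,G3,13), (24,G2,15), (24,G3,15), (24,G4,15), (26,G2,17.5), (26,G4,17.5)
Step 2: Sum ranks within each group.
R_1 = 20.5 (n_1 = 4)
R_2 = 46 (n_2 = 4)
R_3 = 45.5 (n_3 = 5)
R_4 = 59 (n_4 = 5)
Step 3: H = 12/(N(N+1)) * sum(R_i^2/n_i) - 3(N+1)
     = 12/(18*19) * (20.5^2/4 + 46^2/4 + 45.5^2/5 + 59^2/5) - 3*19
     = 0.035088 * 1744.31 - 57
     = 4.203947.
Step 4: Ties present; correction factor C = 1 - 42/(18^3 - 18) = 0.992776. Corrected H = 4.203947 / 0.992776 = 4.234537.
Step 5: Under H0, H ~ chi^2(3); p-value = 0.237227.
Step 6: alpha = 0.1. fail to reject H0.

H = 4.2345, df = 3, p = 0.237227, fail to reject H0.


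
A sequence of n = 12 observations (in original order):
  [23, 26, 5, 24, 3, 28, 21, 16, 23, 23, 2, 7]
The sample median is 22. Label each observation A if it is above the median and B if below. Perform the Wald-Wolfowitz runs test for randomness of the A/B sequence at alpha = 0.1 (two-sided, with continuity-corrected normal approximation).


Step 1: Compute median = 22; label A = above, B = below.
Labels in order: AABABABBAABB  (n_A = 6, n_B = 6)
Step 2: Count runs R = 8.
Step 3: Under H0 (random ordering), E[R] = 2*n_A*n_B/(n_A+n_B) + 1 = 2*6*6/12 + 1 = 7.0000.
        Var[R] = 2*n_A*n_B*(2*n_A*n_B - n_A - n_B) / ((n_A+n_B)^2 * (n_A+n_B-1)) = 4320/1584 = 2.7273.
        SD[R] = 1.6514.
Step 4: Continuity-corrected z = (R - 0.5 - E[R]) / SD[R] = (8 - 0.5 - 7.0000) / 1.6514 = 0.3028.
Step 5: Two-sided p-value via normal approximation = 2*(1 - Phi(|z|)) = 0.762069.
Step 6: alpha = 0.1. fail to reject H0.

R = 8, z = 0.3028, p = 0.762069, fail to reject H0.


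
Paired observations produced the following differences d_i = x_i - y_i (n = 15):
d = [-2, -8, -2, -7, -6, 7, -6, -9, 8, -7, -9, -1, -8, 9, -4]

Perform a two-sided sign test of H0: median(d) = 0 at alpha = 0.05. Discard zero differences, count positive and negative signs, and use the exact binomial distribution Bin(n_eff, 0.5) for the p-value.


Step 1: Discard zero differences. Original n = 15; n_eff = number of nonzero differences = 15.
Nonzero differences (with sign): -2, -8, -2, -7, -6, +7, -6, -9, +8, -7, -9, -1, -8, +9, -4
Step 2: Count signs: positive = 3, negative = 12.
Step 3: Under H0: P(positive) = 0.5, so the number of positives S ~ Bin(15, 0.5).
Step 4: Two-sided exact p-value = sum of Bin(15,0.5) probabilities at or below the observed probability = 0.035156.
Step 5: alpha = 0.05. reject H0.

n_eff = 15, pos = 3, neg = 12, p = 0.035156, reject H0.


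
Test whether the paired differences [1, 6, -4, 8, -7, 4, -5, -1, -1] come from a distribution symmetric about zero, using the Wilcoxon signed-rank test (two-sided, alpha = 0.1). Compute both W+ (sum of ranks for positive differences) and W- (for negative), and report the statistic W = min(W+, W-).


Step 1: Drop any zero differences (none here) and take |d_i|.
|d| = [1, 6, 4, 8, 7, 4, 5, 1, 1]
Step 2: Midrank |d_i| (ties get averaged ranks).
ranks: |1|->2, |6|->7, |4|->4.5, |8|->9, |7|->8, |4|->4.5, |5|->6, |1|->2, |1|->2
Step 3: Attach original signs; sum ranks with positive sign and with negative sign.
W+ = 2 + 7 + 9 + 4.5 = 22.5
W- = 4.5 + 8 + 6 + 2 + 2 = 22.5
(Check: W+ + W- = 45 should equal n(n+1)/2 = 45.)
Step 4: Test statistic W = min(W+, W-) = 22.5.
Step 5: Ties in |d|, so use the tie-corrected normal approximation.
        E[W] = n(n+1)/4 = 9*10/4 = 22.5.
        Tie groups: |d|=1 (t=3), |d|=4 (t=2); sum(t^3 - t) = 30.
        Var[W] = n(n+1)(2n+1)/24 - sum(t^3-t)/48 = 1710/24 - 30/48 = 70.625.
        z = (W - E[W]) / sqrt(Var[W]) = (22.5 - 22.5) / 8.4039 = 0.0000.
        Two-sided p = 2*Phi(z) = 1.000000.
Step 6: alpha = 0.1. fail to reject H0.

W+ = 22.5, W- = 22.5, W = min = 22.5, p = 1.000000, fail to reject H0.


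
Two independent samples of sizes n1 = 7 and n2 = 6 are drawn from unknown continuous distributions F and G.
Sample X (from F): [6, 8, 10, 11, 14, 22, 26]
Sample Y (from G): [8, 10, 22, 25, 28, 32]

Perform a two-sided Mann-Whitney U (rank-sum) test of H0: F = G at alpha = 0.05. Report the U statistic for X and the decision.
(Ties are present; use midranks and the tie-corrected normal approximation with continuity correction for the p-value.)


Step 1: Combine and sort all 13 observations; assign midranks.
sorted (value, group): (6,X), (8,X), (8,Y), (10,X), (10,Y), (11,X), (14,X), (22,X), (22,Y), (25,Y), (26,X), (28,Y), (32,Y)
ranks: 6->1, 8->2.5, 8->2.5, 10->4.5, 10->4.5, 11->6, 14->7, 22->8.5, 22->8.5, 25->10, 26->11, 28->12, 32->13
Step 2: Rank sum for X: R1 = 1 + 2.5 + 4.5 + 6 + 7 + 8.5 + 11 = 40.5.
Step 3: U_X = R1 - n1(n1+1)/2 = 40.5 - 7*8/2 = 40.5 - 28 = 12.5.
       U_Y = n1*n2 - U_X = 42 - 12.5 = 29.5.
Step 4: Ties are present, so use the tie-corrected normal approximation (with continuity correction) for the p-value.
Step 5: p-value = 0.251135; compare to alpha = 0.05. fail to reject H0.

U_X = 12.5, p = 0.251135, fail to reject H0 at alpha = 0.05.


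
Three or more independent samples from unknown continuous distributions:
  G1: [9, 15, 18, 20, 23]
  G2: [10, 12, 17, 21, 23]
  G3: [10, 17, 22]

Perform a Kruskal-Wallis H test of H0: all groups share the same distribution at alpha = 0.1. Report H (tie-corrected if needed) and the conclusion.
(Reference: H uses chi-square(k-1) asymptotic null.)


Step 1: Combine all N = 13 observations and assign midranks.
sorted (value, group, rank): (9,G1,1), (10,G2,2.5), (10,G3,2.5), (12,G2,4), (15,G1,5), (17,G2,6.5), (17,G3,6.5), (18,G1,8), (20,G1,9), (21,G2,10), (22,G3,11), (23,G1,12.5), (23,G2,12.5)
Step 2: Sum ranks within each group.
R_1 = 35.5 (n_1 = 5)
R_2 = 35.5 (n_2 = 5)
R_3 = 20 (n_3 = 3)
Step 3: H = 12/(N(N+1)) * sum(R_i^2/n_i) - 3(N+1)
     = 12/(13*14) * (35.5^2/5 + 35.5^2/5 + 20^2/3) - 3*14
     = 0.065934 * 637.433 - 42
     = 0.028571.
Step 4: Ties present; correction factor C = 1 - 18/(13^3 - 13) = 0.991758. Corrected H = 0.028571 / 0.991758 = 0.028809.
Step 5: Under H0, H ~ chi^2(2); p-value = 0.985699.
Step 6: alpha = 0.1. fail to reject H0.

H = 0.0288, df = 2, p = 0.985699, fail to reject H0.


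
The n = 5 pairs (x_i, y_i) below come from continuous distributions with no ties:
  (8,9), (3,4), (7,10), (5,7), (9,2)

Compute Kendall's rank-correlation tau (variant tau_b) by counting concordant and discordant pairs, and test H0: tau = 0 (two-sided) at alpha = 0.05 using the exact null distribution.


Step 1: Enumerate the 10 unordered pairs (i,j) with i<j and classify each by sign(x_j-x_i) * sign(y_j-y_i).
  (1,2):dx=-5,dy=-5->C; (1,3):dx=-1,dy=+1->D; (1,4):dx=-3,dy=-2->C; (1,5):dx=+1,dy=-7->D
  (2,3):dx=+4,dy=+6->C; (2,4):dx=+2,dy=+3->C; (2,5):dx=+6,dy=-2->D; (3,4):dx=-2,dy=-3->C
  (3,5):dx=+2,dy=-8->D; (4,5):dx=+4,dy=-5->D
Step 2: C = 5, D = 5, total pairs = 10.
Step 3: tau = (C - D)/(n(n-1)/2) = (5 - 5)/10 = 0.000000.
Step 4: Exact two-sided p-value (enumerate n! = 120 permutations of y under H0): p = 1.000000.
Step 5: alpha = 0.05. fail to reject H0.

tau_b = 0.0000 (C=5, D=5), p = 1.000000, fail to reject H0.


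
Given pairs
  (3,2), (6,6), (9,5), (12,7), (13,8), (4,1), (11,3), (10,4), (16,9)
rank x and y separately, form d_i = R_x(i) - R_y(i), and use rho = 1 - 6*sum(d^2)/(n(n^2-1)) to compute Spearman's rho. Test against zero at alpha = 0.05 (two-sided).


Step 1: Rank x and y separately (midranks; no ties here).
rank(x): 3->1, 6->3, 9->4, 12->7, 13->8, 4->2, 11->6, 10->5, 16->9
rank(y): 2->2, 6->6, 5->5, 7->7, 8->8, 1->1, 3->3, 4->4, 9->9
Step 2: d_i = R_x(i) - R_y(i); compute d_i^2.
  (1-2)^2=1, (3-6)^2=9, (4-5)^2=1, (7-7)^2=0, (8-8)^2=0, (2-1)^2=1, (6-3)^2=9, (5-4)^2=1, (9-9)^2=0
sum(d^2) = 22.
Step 3: rho = 1 - 6*22 / (9*(9^2 - 1)) = 1 - 132/720 = 0.816667.
Step 4: Under H0, t = rho * sqrt((n-2)/(1-rho^2)) = 3.7440 ~ t(7).
Step 5: Two-sided p-value from the t-distribution with 7 df = 0.007225.
Step 6: alpha = 0.05. reject H0.

rho = 0.8167, p = 0.007225, reject H0 at alpha = 0.05.


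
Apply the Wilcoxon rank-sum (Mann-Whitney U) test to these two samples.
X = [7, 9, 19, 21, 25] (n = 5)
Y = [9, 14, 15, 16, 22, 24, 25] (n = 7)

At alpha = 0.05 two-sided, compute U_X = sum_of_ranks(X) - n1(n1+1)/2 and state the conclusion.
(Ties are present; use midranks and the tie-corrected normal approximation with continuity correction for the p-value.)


Step 1: Combine and sort all 12 observations; assign midranks.
sorted (value, group): (7,X), (9,X), (9,Y), (14,Y), (15,Y), (16,Y), (19,X), (21,X), (22,Y), (24,Y), (25,X), (25,Y)
ranks: 7->1, 9->2.5, 9->2.5, 14->4, 15->5, 16->6, 19->7, 21->8, 22->9, 24->10, 25->11.5, 25->11.5
Step 2: Rank sum for X: R1 = 1 + 2.5 + 7 + 8 + 11.5 = 30.
Step 3: U_X = R1 - n1(n1+1)/2 = 30 - 5*6/2 = 30 - 15 = 15.
       U_Y = n1*n2 - U_X = 35 - 15 = 20.
Step 4: Ties are present, so use the tie-corrected normal approximation (with continuity correction) for the p-value.
Step 5: p-value = 0.744469; compare to alpha = 0.05. fail to reject H0.

U_X = 15, p = 0.744469, fail to reject H0 at alpha = 0.05.


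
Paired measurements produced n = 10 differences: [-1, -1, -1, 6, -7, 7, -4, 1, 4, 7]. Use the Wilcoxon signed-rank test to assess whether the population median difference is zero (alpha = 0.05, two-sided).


Step 1: Drop any zero differences (none here) and take |d_i|.
|d| = [1, 1, 1, 6, 7, 7, 4, 1, 4, 7]
Step 2: Midrank |d_i| (ties get averaged ranks).
ranks: |1|->2.5, |1|->2.5, |1|->2.5, |6|->7, |7|->9, |7|->9, |4|->5.5, |1|->2.5, |4|->5.5, |7|->9
Step 3: Attach original signs; sum ranks with positive sign and with negative sign.
W+ = 7 + 9 + 2.5 + 5.5 + 9 = 33
W- = 2.5 + 2.5 + 2.5 + 9 + 5.5 = 22
(Check: W+ + W- = 55 should equal n(n+1)/2 = 55.)
Step 4: Test statistic W = min(W+, W-) = 22.
Step 5: Ties in |d|, so use the tie-corrected normal approximation.
        E[W] = n(n+1)/4 = 10*11/4 = 27.5.
        Tie groups: |d|=1 (t=4), |d|=4 (t=2), |d|=7 (t=3); sum(t^3 - t) = 90.
        Var[W] = n(n+1)(2n+1)/24 - sum(t^3-t)/48 = 2310/24 - 90/48 = 94.375.
        z = (W - E[W]) / sqrt(Var[W]) = (22 - 27.5) / 9.7147 = -0.5662.
        Two-sided p = 2*Phi(z) = 0.571289.
Step 6: alpha = 0.05. fail to reject H0.

W+ = 33, W- = 22, W = min = 22, p = 0.571289, fail to reject H0.


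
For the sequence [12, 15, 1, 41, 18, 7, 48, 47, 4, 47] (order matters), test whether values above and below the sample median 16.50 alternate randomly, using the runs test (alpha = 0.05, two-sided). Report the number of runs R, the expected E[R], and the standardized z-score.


Step 1: Compute median = 16.50; label A = above, B = below.
Labels in order: BBBAABAABA  (n_A = 5, n_B = 5)
Step 2: Count runs R = 6.
Step 3: Under H0 (random ordering), E[R] = 2*n_A*n_B/(n_A+n_B) + 1 = 2*5*5/10 + 1 = 6.0000.
        Var[R] = 2*n_A*n_B*(2*n_A*n_B - n_A - n_B) / ((n_A+n_B)^2 * (n_A+n_B-1)) = 2000/900 = 2.2222.
        SD[R] = 1.4907.
Step 4: R = E[R], so z = 0 with no continuity correction.
Step 5: Two-sided p-value via normal approximation = 2*(1 - Phi(|z|)) = 1.000000.
Step 6: alpha = 0.05. fail to reject H0.

R = 6, z = 0.0000, p = 1.000000, fail to reject H0.


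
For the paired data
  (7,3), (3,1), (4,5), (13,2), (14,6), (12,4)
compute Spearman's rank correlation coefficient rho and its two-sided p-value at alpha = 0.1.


Step 1: Rank x and y separately (midranks; no ties here).
rank(x): 7->3, 3->1, 4->2, 13->5, 14->6, 12->4
rank(y): 3->3, 1->1, 5->5, 2->2, 6->6, 4->4
Step 2: d_i = R_x(i) - R_y(i); compute d_i^2.
  (3-3)^2=0, (1-1)^2=0, (2-5)^2=9, (5-2)^2=9, (6-6)^2=0, (4-4)^2=0
sum(d^2) = 18.
Step 3: rho = 1 - 6*18 / (6*(6^2 - 1)) = 1 - 108/210 = 0.485714.
Step 4: Under H0, t = rho * sqrt((n-2)/(1-rho^2)) = 1.1113 ~ t(4).
Step 5: Two-sided p-value from the t-distribution with 4 df = 0.328723.
Step 6: alpha = 0.1. fail to reject H0.

rho = 0.4857, p = 0.328723, fail to reject H0 at alpha = 0.1.


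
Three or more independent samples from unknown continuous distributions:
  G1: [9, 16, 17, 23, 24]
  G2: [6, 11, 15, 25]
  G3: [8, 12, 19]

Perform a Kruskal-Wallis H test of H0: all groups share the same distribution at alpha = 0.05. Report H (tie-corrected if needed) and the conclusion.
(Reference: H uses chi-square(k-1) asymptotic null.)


Step 1: Combine all N = 12 observations and assign midranks.
sorted (value, group, rank): (6,G2,1), (8,G3,2), (9,G1,3), (11,G2,4), (12,G3,5), (15,G2,6), (16,G1,7), (17,G1,8), (19,G3,9), (23,G1,10), (24,G1,11), (25,G2,12)
Step 2: Sum ranks within each group.
R_1 = 39 (n_1 = 5)
R_2 = 23 (n_2 = 4)
R_3 = 16 (n_3 = 3)
Step 3: H = 12/(N(N+1)) * sum(R_i^2/n_i) - 3(N+1)
     = 12/(12*13) * (39^2/5 + 23^2/4 + 16^2/3) - 3*13
     = 0.076923 * 521.783 - 39
     = 1.137179.
Step 4: No ties, so H is used without correction.
Step 5: Under H0, H ~ chi^2(2); p-value = 0.566324.
Step 6: alpha = 0.05. fail to reject H0.

H = 1.1372, df = 2, p = 0.566324, fail to reject H0.


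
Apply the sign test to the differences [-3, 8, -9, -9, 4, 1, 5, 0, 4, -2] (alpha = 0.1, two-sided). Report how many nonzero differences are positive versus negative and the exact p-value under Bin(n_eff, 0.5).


Step 1: Discard zero differences. Original n = 10; n_eff = number of nonzero differences = 9.
Nonzero differences (with sign): -3, +8, -9, -9, +4, +1, +5, +4, -2
Step 2: Count signs: positive = 5, negative = 4.
Step 3: Under H0: P(positive) = 0.5, so the number of positives S ~ Bin(9, 0.5).
Step 4: Two-sided exact p-value = sum of Bin(9,0.5) probabilities at or below the observed probability = 1.000000.
Step 5: alpha = 0.1. fail to reject H0.

n_eff = 9, pos = 5, neg = 4, p = 1.000000, fail to reject H0.


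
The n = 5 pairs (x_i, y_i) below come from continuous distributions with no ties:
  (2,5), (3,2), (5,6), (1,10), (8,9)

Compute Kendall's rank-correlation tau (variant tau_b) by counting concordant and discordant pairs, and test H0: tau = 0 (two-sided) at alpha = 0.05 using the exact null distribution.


Step 1: Enumerate the 10 unordered pairs (i,j) with i<j and classify each by sign(x_j-x_i) * sign(y_j-y_i).
  (1,2):dx=+1,dy=-3->D; (1,3):dx=+3,dy=+1->C; (1,4):dx=-1,dy=+5->D; (1,5):dx=+6,dy=+4->C
  (2,3):dx=+2,dy=+4->C; (2,4):dx=-2,dy=+8->D; (2,5):dx=+5,dy=+7->C; (3,4):dx=-4,dy=+4->D
  (3,5):dx=+3,dy=+3->C; (4,5):dx=+7,dy=-1->D
Step 2: C = 5, D = 5, total pairs = 10.
Step 3: tau = (C - D)/(n(n-1)/2) = (5 - 5)/10 = 0.000000.
Step 4: Exact two-sided p-value (enumerate n! = 120 permutations of y under H0): p = 1.000000.
Step 5: alpha = 0.05. fail to reject H0.

tau_b = 0.0000 (C=5, D=5), p = 1.000000, fail to reject H0.


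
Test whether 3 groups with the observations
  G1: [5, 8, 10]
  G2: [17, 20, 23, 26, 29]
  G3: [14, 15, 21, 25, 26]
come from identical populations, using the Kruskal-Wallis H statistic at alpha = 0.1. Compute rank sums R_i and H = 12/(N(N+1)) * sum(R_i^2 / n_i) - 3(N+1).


Step 1: Combine all N = 13 observations and assign midranks.
sorted (value, group, rank): (5,G1,1), (8,G1,2), (10,G1,3), (14,G3,4), (15,G3,5), (17,G2,6), (20,G2,7), (21,G3,8), (23,G2,9), (25,G3,10), (26,G2,11.5), (26,G3,11.5), (29,G2,13)
Step 2: Sum ranks within each group.
R_1 = 6 (n_1 = 3)
R_2 = 46.5 (n_2 = 5)
R_3 = 38.5 (n_3 = 5)
Step 3: H = 12/(N(N+1)) * sum(R_i^2/n_i) - 3(N+1)
     = 12/(13*14) * (6^2/3 + 46.5^2/5 + 38.5^2/5) - 3*14
     = 0.065934 * 740.9 - 42
     = 6.850549.
Step 4: Ties present; correction factor C = 1 - 6/(13^3 - 13) = 0.997253. Corrected H = 6.850549 / 0.997253 = 6.869421.
Step 5: Under H0, H ~ chi^2(2); p-value = 0.032235.
Step 6: alpha = 0.1. reject H0.

H = 6.8694, df = 2, p = 0.032235, reject H0.


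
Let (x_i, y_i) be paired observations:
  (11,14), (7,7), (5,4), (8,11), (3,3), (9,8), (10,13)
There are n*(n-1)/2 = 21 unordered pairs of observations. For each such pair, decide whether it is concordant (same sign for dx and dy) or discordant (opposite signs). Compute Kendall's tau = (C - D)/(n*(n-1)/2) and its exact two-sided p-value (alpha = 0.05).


Step 1: Enumerate the 21 unordered pairs (i,j) with i<j and classify each by sign(x_j-x_i) * sign(y_j-y_i).
  (1,2):dx=-4,dy=-7->C; (1,3):dx=-6,dy=-10->C; (1,4):dx=-3,dy=-3->C; (1,5):dx=-8,dy=-11->C
  (1,6):dx=-2,dy=-6->C; (1,7):dx=-1,dy=-1->C; (2,3):dx=-2,dy=-3->C; (2,4):dx=+1,dy=+4->C
  (2,5):dx=-4,dy=-4->C; (2,6):dx=+2,dy=+1->C; (2,7):dx=+3,dy=+6->C; (3,4):dx=+3,dy=+7->C
  (3,5):dx=-2,dy=-1->C; (3,6):dx=+4,dy=+4->C; (3,7):dx=+5,dy=+9->C; (4,5):dx=-5,dy=-8->C
  (4,6):dx=+1,dy=-3->D; (4,7):dx=+2,dy=+2->C; (5,6):dx=+6,dy=+5->C; (5,7):dx=+7,dy=+10->C
  (6,7):dx=+1,dy=+5->C
Step 2: C = 20, D = 1, total pairs = 21.
Step 3: tau = (C - D)/(n(n-1)/2) = (20 - 1)/21 = 0.904762.
Step 4: Exact two-sided p-value (enumerate n! = 5040 permutations of y under H0): p = 0.002778.
Step 5: alpha = 0.05. reject H0.

tau_b = 0.9048 (C=20, D=1), p = 0.002778, reject H0.


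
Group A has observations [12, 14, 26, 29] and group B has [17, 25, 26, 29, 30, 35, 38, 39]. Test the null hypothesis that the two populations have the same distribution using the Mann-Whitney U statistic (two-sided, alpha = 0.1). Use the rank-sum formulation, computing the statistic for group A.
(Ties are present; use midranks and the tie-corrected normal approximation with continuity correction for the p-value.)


Step 1: Combine and sort all 12 observations; assign midranks.
sorted (value, group): (12,X), (14,X), (17,Y), (25,Y), (26,X), (26,Y), (29,X), (29,Y), (30,Y), (35,Y), (38,Y), (39,Y)
ranks: 12->1, 14->2, 17->3, 25->4, 26->5.5, 26->5.5, 29->7.5, 29->7.5, 30->9, 35->10, 38->11, 39->12
Step 2: Rank sum for X: R1 = 1 + 2 + 5.5 + 7.5 = 16.
Step 3: U_X = R1 - n1(n1+1)/2 = 16 - 4*5/2 = 16 - 10 = 6.
       U_Y = n1*n2 - U_X = 32 - 6 = 26.
Step 4: Ties are present, so use the tie-corrected normal approximation (with continuity correction) for the p-value.
Step 5: p-value = 0.105412; compare to alpha = 0.1. fail to reject H0.

U_X = 6, p = 0.105412, fail to reject H0 at alpha = 0.1.


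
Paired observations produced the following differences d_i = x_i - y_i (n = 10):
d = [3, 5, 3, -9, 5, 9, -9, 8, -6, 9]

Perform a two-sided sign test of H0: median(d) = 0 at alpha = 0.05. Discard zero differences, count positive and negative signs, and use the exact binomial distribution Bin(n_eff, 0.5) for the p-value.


Step 1: Discard zero differences. Original n = 10; n_eff = number of nonzero differences = 10.
Nonzero differences (with sign): +3, +5, +3, -9, +5, +9, -9, +8, -6, +9
Step 2: Count signs: positive = 7, negative = 3.
Step 3: Under H0: P(positive) = 0.5, so the number of positives S ~ Bin(10, 0.5).
Step 4: Two-sided exact p-value = sum of Bin(10,0.5) probabilities at or below the observed probability = 0.343750.
Step 5: alpha = 0.05. fail to reject H0.

n_eff = 10, pos = 7, neg = 3, p = 0.343750, fail to reject H0.


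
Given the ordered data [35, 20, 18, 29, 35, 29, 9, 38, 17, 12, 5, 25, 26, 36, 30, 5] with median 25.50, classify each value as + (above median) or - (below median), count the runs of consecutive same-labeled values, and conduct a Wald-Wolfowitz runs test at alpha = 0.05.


Step 1: Compute median = 25.50; label A = above, B = below.
Labels in order: ABBAAABABBBBAAAB  (n_A = 8, n_B = 8)
Step 2: Count runs R = 8.
Step 3: Under H0 (random ordering), E[R] = 2*n_A*n_B/(n_A+n_B) + 1 = 2*8*8/16 + 1 = 9.0000.
        Var[R] = 2*n_A*n_B*(2*n_A*n_B - n_A - n_B) / ((n_A+n_B)^2 * (n_A+n_B-1)) = 14336/3840 = 3.7333.
        SD[R] = 1.9322.
Step 4: Continuity-corrected z = (R + 0.5 - E[R]) / SD[R] = (8 + 0.5 - 9.0000) / 1.9322 = -0.2588.
Step 5: Two-sided p-value via normal approximation = 2*(1 - Phi(|z|)) = 0.795809.
Step 6: alpha = 0.05. fail to reject H0.

R = 8, z = -0.2588, p = 0.795809, fail to reject H0.


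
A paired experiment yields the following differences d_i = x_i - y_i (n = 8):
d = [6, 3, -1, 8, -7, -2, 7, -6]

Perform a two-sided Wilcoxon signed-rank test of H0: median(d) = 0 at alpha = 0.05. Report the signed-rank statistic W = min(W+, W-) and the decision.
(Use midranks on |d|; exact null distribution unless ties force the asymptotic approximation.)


Step 1: Drop any zero differences (none here) and take |d_i|.
|d| = [6, 3, 1, 8, 7, 2, 7, 6]
Step 2: Midrank |d_i| (ties get averaged ranks).
ranks: |6|->4.5, |3|->3, |1|->1, |8|->8, |7|->6.5, |2|->2, |7|->6.5, |6|->4.5
Step 3: Attach original signs; sum ranks with positive sign and with negative sign.
W+ = 4.5 + 3 + 8 + 6.5 = 22
W- = 1 + 6.5 + 2 + 4.5 = 14
(Check: W+ + W- = 36 should equal n(n+1)/2 = 36.)
Step 4: Test statistic W = min(W+, W-) = 14.
Step 5: Ties in |d|, so use the tie-corrected normal approximation.
        E[W] = n(n+1)/4 = 8*9/4 = 18.
        Tie groups: |d|=6 (t=2), |d|=7 (t=2); sum(t^3 - t) = 12.
        Var[W] = n(n+1)(2n+1)/24 - sum(t^3-t)/48 = 1224/24 - 12/48 = 50.75.
        z = (W - E[W]) / sqrt(Var[W]) = (14 - 18) / 7.1239 = -0.5615.
        Two-sided p = 2*Phi(z) = 0.574464.
Step 6: alpha = 0.05. fail to reject H0.

W+ = 22, W- = 14, W = min = 14, p = 0.574464, fail to reject H0.


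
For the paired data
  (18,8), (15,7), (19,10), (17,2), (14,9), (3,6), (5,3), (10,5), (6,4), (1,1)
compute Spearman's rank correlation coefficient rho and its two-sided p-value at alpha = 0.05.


Step 1: Rank x and y separately (midranks; no ties here).
rank(x): 18->9, 15->7, 19->10, 17->8, 14->6, 3->2, 5->3, 10->5, 6->4, 1->1
rank(y): 8->8, 7->7, 10->10, 2->2, 9->9, 6->6, 3->3, 5->5, 4->4, 1->1
Step 2: d_i = R_x(i) - R_y(i); compute d_i^2.
  (9-8)^2=1, (7-7)^2=0, (10-10)^2=0, (8-2)^2=36, (6-9)^2=9, (2-6)^2=16, (3-3)^2=0, (5-5)^2=0, (4-4)^2=0, (1-1)^2=0
sum(d^2) = 62.
Step 3: rho = 1 - 6*62 / (10*(10^2 - 1)) = 1 - 372/990 = 0.624242.
Step 4: Under H0, t = rho * sqrt((n-2)/(1-rho^2)) = 2.2601 ~ t(8).
Step 5: Two-sided p-value from the t-distribution with 8 df = 0.053718.
Step 6: alpha = 0.05. fail to reject H0.

rho = 0.6242, p = 0.053718, fail to reject H0 at alpha = 0.05.


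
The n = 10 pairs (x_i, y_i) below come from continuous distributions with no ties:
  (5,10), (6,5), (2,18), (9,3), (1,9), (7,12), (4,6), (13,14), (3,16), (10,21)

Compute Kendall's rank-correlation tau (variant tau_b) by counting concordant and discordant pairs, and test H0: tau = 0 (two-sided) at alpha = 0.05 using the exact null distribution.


Step 1: Enumerate the 45 unordered pairs (i,j) with i<j and classify each by sign(x_j-x_i) * sign(y_j-y_i).
  (1,2):dx=+1,dy=-5->D; (1,3):dx=-3,dy=+8->D; (1,4):dx=+4,dy=-7->D; (1,5):dx=-4,dy=-1->C
  (1,6):dx=+2,dy=+2->C; (1,7):dx=-1,dy=-4->C; (1,8):dx=+8,dy=+4->C; (1,9):dx=-2,dy=+6->D
  (1,10):dx=+5,dy=+11->C; (2,3):dx=-4,dy=+13->D; (2,4):dx=+3,dy=-2->D; (2,5):dx=-5,dy=+4->D
  (2,6):dx=+1,dy=+7->C; (2,7):dx=-2,dy=+1->D; (2,8):dx=+7,dy=+9->C; (2,9):dx=-3,dy=+11->D
  (2,10):dx=+4,dy=+16->C; (3,4):dx=+7,dy=-15->D; (3,5):dx=-1,dy=-9->C; (3,6):dx=+5,dy=-6->D
  (3,7):dx=+2,dy=-12->D; (3,8):dx=+11,dy=-4->D; (3,9):dx=+1,dy=-2->D; (3,10):dx=+8,dy=+3->C
  (4,5):dx=-8,dy=+6->D; (4,6):dx=-2,dy=+9->D; (4,7):dx=-5,dy=+3->D; (4,8):dx=+4,dy=+11->C
  (4,9):dx=-6,dy=+13->D; (4,10):dx=+1,dy=+18->C; (5,6):dx=+6,dy=+3->C; (5,7):dx=+3,dy=-3->D
  (5,8):dx=+12,dy=+5->C; (5,9):dx=+2,dy=+7->C; (5,10):dx=+9,dy=+12->C; (6,7):dx=-3,dy=-6->C
  (6,8):dx=+6,dy=+2->C; (6,9):dx=-4,dy=+4->D; (6,10):dx=+3,dy=+9->C; (7,8):dx=+9,dy=+8->C
  (7,9):dx=-1,dy=+10->D; (7,10):dx=+6,dy=+15->C; (8,9):dx=-10,dy=+2->D; (8,10):dx=-3,dy=+7->D
  (9,10):dx=+7,dy=+5->C
Step 2: C = 22, D = 23, total pairs = 45.
Step 3: tau = (C - D)/(n(n-1)/2) = (22 - 23)/45 = -0.022222.
Step 4: Exact two-sided p-value (enumerate n! = 3628800 permutations of y under H0): p = 1.000000.
Step 5: alpha = 0.05. fail to reject H0.

tau_b = -0.0222 (C=22, D=23), p = 1.000000, fail to reject H0.


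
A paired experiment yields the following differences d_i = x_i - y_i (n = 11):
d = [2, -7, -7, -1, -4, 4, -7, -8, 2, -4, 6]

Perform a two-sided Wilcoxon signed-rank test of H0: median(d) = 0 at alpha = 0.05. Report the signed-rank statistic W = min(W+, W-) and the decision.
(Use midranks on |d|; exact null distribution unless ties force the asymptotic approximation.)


Step 1: Drop any zero differences (none here) and take |d_i|.
|d| = [2, 7, 7, 1, 4, 4, 7, 8, 2, 4, 6]
Step 2: Midrank |d_i| (ties get averaged ranks).
ranks: |2|->2.5, |7|->9, |7|->9, |1|->1, |4|->5, |4|->5, |7|->9, |8|->11, |2|->2.5, |4|->5, |6|->7
Step 3: Attach original signs; sum ranks with positive sign and with negative sign.
W+ = 2.5 + 5 + 2.5 + 7 = 17
W- = 9 + 9 + 1 + 5 + 9 + 11 + 5 = 49
(Check: W+ + W- = 66 should equal n(n+1)/2 = 66.)
Step 4: Test statistic W = min(W+, W-) = 17.
Step 5: Ties in |d|, so use the tie-corrected normal approximation.
        E[W] = n(n+1)/4 = 11*12/4 = 33.
        Tie groups: |d|=2 (t=2), |d|=4 (t=3), |d|=7 (t=3); sum(t^3 - t) = 54.
        Var[W] = n(n+1)(2n+1)/24 - sum(t^3-t)/48 = 3036/24 - 54/48 = 125.375.
        z = (W - E[W]) / sqrt(Var[W]) = (17 - 33) / 11.1971 = -1.4289.
        Two-sided p = 2*Phi(z) = 0.153021.
Step 6: alpha = 0.05. fail to reject H0.

W+ = 17, W- = 49, W = min = 17, p = 0.153021, fail to reject H0.


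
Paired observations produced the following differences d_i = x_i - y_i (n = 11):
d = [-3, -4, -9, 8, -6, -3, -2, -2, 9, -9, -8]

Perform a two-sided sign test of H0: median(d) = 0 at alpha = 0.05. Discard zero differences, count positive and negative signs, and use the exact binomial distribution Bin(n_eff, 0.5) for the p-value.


Step 1: Discard zero differences. Original n = 11; n_eff = number of nonzero differences = 11.
Nonzero differences (with sign): -3, -4, -9, +8, -6, -3, -2, -2, +9, -9, -8
Step 2: Count signs: positive = 2, negative = 9.
Step 3: Under H0: P(positive) = 0.5, so the number of positives S ~ Bin(11, 0.5).
Step 4: Two-sided exact p-value = sum of Bin(11,0.5) probabilities at or below the observed probability = 0.065430.
Step 5: alpha = 0.05. fail to reject H0.

n_eff = 11, pos = 2, neg = 9, p = 0.065430, fail to reject H0.


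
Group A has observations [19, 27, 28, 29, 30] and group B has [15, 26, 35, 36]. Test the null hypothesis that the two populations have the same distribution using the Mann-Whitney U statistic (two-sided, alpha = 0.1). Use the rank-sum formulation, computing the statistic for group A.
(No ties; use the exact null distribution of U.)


Step 1: Combine and sort all 9 observations; assign midranks.
sorted (value, group): (15,Y), (19,X), (26,Y), (27,X), (28,X), (29,X), (30,X), (35,Y), (36,Y)
ranks: 15->1, 19->2, 26->3, 27->4, 28->5, 29->6, 30->7, 35->8, 36->9
Step 2: Rank sum for X: R1 = 2 + 4 + 5 + 6 + 7 = 24.
Step 3: U_X = R1 - n1(n1+1)/2 = 24 - 5*6/2 = 24 - 15 = 9.
       U_Y = n1*n2 - U_X = 20 - 9 = 11.
Step 4: No ties, so the exact null distribution of U (based on enumerating the C(9,5) = 126 equally likely rank assignments) gives the two-sided p-value.
Step 5: p-value = 0.904762; compare to alpha = 0.1. fail to reject H0.

U_X = 9, p = 0.904762, fail to reject H0 at alpha = 0.1.


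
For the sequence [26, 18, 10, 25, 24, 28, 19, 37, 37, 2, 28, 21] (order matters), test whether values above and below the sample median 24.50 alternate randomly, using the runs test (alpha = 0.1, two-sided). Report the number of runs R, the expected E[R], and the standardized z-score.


Step 1: Compute median = 24.50; label A = above, B = below.
Labels in order: ABBABABAABAB  (n_A = 6, n_B = 6)
Step 2: Count runs R = 10.
Step 3: Under H0 (random ordering), E[R] = 2*n_A*n_B/(n_A+n_B) + 1 = 2*6*6/12 + 1 = 7.0000.
        Var[R] = 2*n_A*n_B*(2*n_A*n_B - n_A - n_B) / ((n_A+n_B)^2 * (n_A+n_B-1)) = 4320/1584 = 2.7273.
        SD[R] = 1.6514.
Step 4: Continuity-corrected z = (R - 0.5 - E[R]) / SD[R] = (10 - 0.5 - 7.0000) / 1.6514 = 1.5138.
Step 5: Two-sided p-value via normal approximation = 2*(1 - Phi(|z|)) = 0.130070.
Step 6: alpha = 0.1. fail to reject H0.

R = 10, z = 1.5138, p = 0.130070, fail to reject H0.


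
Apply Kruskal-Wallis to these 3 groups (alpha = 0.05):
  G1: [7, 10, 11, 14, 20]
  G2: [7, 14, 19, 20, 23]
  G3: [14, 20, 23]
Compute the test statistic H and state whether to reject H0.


Step 1: Combine all N = 13 observations and assign midranks.
sorted (value, group, rank): (7,G1,1.5), (7,G2,1.5), (10,G1,3), (11,G1,4), (14,G1,6), (14,G2,6), (14,G3,6), (19,G2,8), (20,G1,10), (20,G2,10), (20,G3,10), (23,G2,12.5), (23,G3,12.5)
Step 2: Sum ranks within each group.
R_1 = 24.5 (n_1 = 5)
R_2 = 38 (n_2 = 5)
R_3 = 28.5 (n_3 = 3)
Step 3: H = 12/(N(N+1)) * sum(R_i^2/n_i) - 3(N+1)
     = 12/(13*14) * (24.5^2/5 + 38^2/5 + 28.5^2/3) - 3*14
     = 0.065934 * 679.6 - 42
     = 2.808791.
Step 4: Ties present; correction factor C = 1 - 60/(13^3 - 13) = 0.972527. Corrected H = 2.808791 / 0.972527 = 2.888136.
Step 5: Under H0, H ~ chi^2(2); p-value = 0.235966.
Step 6: alpha = 0.05. fail to reject H0.

H = 2.8881, df = 2, p = 0.235966, fail to reject H0.


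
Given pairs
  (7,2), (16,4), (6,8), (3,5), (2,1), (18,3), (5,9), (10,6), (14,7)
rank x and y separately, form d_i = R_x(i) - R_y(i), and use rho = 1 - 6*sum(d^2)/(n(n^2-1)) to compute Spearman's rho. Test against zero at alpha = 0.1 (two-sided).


Step 1: Rank x and y separately (midranks; no ties here).
rank(x): 7->5, 16->8, 6->4, 3->2, 2->1, 18->9, 5->3, 10->6, 14->7
rank(y): 2->2, 4->4, 8->8, 5->5, 1->1, 3->3, 9->9, 6->6, 7->7
Step 2: d_i = R_x(i) - R_y(i); compute d_i^2.
  (5-2)^2=9, (8-4)^2=16, (4-8)^2=16, (2-5)^2=9, (1-1)^2=0, (9-3)^2=36, (3-9)^2=36, (6-6)^2=0, (7-7)^2=0
sum(d^2) = 122.
Step 3: rho = 1 - 6*122 / (9*(9^2 - 1)) = 1 - 732/720 = -0.016667.
Step 4: Under H0, t = rho * sqrt((n-2)/(1-rho^2)) = -0.0441 ~ t(7).
Step 5: Two-sided p-value from the t-distribution with 7 df = 0.966055.
Step 6: alpha = 0.1. fail to reject H0.

rho = -0.0167, p = 0.966055, fail to reject H0 at alpha = 0.1.
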